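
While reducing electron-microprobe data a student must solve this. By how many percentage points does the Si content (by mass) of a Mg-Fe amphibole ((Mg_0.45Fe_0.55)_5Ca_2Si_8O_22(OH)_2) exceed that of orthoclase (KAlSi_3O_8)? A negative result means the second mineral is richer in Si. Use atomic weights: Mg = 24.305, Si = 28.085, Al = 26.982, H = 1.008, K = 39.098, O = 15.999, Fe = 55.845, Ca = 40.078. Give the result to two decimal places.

Si in (Mg_0.45Fe_0.55)_5Ca_2Si_8O_22(OH)_2: molar mass 899.088 g/mol; 8×28.085 = 224.680 g → 24.99 wt%.
Si in KAlSi_3O_8: molar mass 278.327 g/mol; 3×28.085 = 84.255 g → 30.27 wt%.
Difference = 24.99 − 30.27 = -5.28 percentage points.

-5.28 percentage points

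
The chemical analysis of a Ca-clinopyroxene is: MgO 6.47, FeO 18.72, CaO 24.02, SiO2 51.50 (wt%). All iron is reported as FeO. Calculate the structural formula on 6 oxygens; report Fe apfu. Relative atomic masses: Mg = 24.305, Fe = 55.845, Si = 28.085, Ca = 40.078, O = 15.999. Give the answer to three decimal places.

6.47 wt% MgO ÷ 40.304 g/mol = 0.16053 mol, giving 0.16053 Mg and 0.16053 O.
18.72 wt% FeO ÷ 71.844 g/mol = 0.26056 mol, giving 0.26056 Fe and 0.26056 O.
24.02 wt% CaO ÷ 56.077 g/mol = 0.42834 mol, giving 0.42834 Ca and 0.42834 O.
51.50 wt% SiO2 ÷ 60.083 g/mol = 0.85715 mol, giving 0.85715 Si and 1.71430 O.
Oxygen sums to 2.56373; scaling by 6/2.56373 = 2.34034 puts the formula on 6 O.
Fe: 0.26056 × 2.34034 = 0.610 atoms per formula unit.

0.610 Fe apfu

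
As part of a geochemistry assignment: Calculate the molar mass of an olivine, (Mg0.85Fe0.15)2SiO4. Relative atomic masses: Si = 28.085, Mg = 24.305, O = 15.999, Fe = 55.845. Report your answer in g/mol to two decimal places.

The formula mass is the sum 1.70(24.305) + 0.30(55.845) + 1(28.085) + 4(15.999).

150.15 g/mol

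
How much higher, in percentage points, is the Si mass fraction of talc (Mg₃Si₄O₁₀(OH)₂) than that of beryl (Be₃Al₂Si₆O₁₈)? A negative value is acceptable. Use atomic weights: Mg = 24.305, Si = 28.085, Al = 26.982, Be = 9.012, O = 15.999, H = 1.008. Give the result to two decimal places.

-1.73 percentage points

First mineral: 112.340 g Si in 379.259 g formula = 29.62 wt% Si.
Second mineral: 168.510 g Si in 537.492 g formula = 31.35 wt% Si.
29.62% − 31.35% gives a difference of -1.73 percentage points.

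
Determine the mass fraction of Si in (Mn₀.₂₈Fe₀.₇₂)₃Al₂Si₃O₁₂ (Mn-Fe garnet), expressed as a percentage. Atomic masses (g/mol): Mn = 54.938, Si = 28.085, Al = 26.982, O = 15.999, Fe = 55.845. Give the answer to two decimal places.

16.95 wt%

Molar mass of (Mn₀.₂₈Fe₀.₇₂)₃Al₂Si₃O₁₂: 0.84*54.938 + 2.16*55.845 + 2*26.982 + 3*28.085 + 12*15.999 = 496.980 g/mol.
Mass of Si per formula unit: 3 × 28.085 = 84.255 g.
Weight fraction Si = 84.255 / 496.980 = 0.1695.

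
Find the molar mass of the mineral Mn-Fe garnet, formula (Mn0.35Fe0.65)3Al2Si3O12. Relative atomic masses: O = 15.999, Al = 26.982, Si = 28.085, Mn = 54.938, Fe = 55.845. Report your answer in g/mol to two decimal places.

496.79 g/mol

M = 1.05×54.938 + 1.95×55.845 + 2×26.982 + 3×28.085 + 12×15.999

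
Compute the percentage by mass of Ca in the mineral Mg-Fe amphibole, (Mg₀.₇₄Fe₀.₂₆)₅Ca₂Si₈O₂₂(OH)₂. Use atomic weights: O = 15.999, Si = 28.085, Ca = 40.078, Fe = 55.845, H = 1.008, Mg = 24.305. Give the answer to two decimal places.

9.39 mass %

M((Mg₀.₇₄Fe₀.₂₆)₅Ca₂Si₈O₂₂(OH)₂) = 853.355 g/mol.
Ca contributes 2 × 40.078 = 80.156 g per mole.
80.156/853.355 = 0.0939 → 9.39%.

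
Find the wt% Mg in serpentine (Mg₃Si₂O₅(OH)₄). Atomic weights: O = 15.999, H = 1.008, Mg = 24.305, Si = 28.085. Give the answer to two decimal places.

26.31 mass %

M(Mg₃Si₂O₅(OH)₄) = 277.108 g/mol.
Mg contributes 3 × 24.305 = 72.915 g per mole.
72.915/277.108 = 0.2631 → 26.31%.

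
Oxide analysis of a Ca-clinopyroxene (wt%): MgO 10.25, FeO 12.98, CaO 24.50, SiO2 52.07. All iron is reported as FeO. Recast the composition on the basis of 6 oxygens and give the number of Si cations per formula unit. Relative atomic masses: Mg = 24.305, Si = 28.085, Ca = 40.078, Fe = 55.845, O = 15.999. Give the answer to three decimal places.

MgO (M=40.304): mol = 0.25432; Mg = 0.25432, O = 0.25432.
FeO (M=71.844): mol = 0.18067; Fe = 0.18067, O = 0.18067.
CaO (M=56.077): mol = 0.43690; Ca = 0.43690, O = 0.43690.
SiO2 (M=60.083): mol = 0.86663; Si = 0.86663, O = 1.73326.
ΣO = 2.60515; factor = 6/ΣO = 2.30313.
Si apfu = 0.86663 × 2.30313 = 1.996.

1.996 Si apfu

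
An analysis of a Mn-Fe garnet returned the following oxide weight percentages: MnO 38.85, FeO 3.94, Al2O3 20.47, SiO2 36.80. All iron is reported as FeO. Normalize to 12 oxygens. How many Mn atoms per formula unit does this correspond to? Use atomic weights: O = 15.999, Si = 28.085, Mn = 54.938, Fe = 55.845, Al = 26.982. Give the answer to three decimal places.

2.705 Mn apfu

MnO: 38.85/70.937 = 0.54767 mol → 0.54767 mol Mn, 0.54767 mol O.
FeO: 3.94/71.844 = 0.05484 mol → 0.05484 mol Fe, 0.05484 mol O.
Al2O3: 20.47/101.961 = 0.20076 mol → 0.40152 mol Al, 0.60228 mol O.
SiO2: 36.80/60.083 = 0.61249 mol → 0.61249 mol Si, 1.22498 mol O.
Total oxygen = 2.42977 mol. Normalization factor = 12/2.42977 = 4.93874.
Mn per 12 O = 0.54767 × 4.93874 = 2.705.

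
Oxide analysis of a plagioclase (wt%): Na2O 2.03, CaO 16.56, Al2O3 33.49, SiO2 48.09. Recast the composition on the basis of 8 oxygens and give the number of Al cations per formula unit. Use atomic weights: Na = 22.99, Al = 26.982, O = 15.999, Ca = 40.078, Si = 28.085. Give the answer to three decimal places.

1.803 Al apfu

2.03 wt% Na2O ÷ 61.979 g/mol = 0.03275 mol, giving 0.06550 Na and 0.03275 O.
16.56 wt% CaO ÷ 56.077 g/mol = 0.29531 mol, giving 0.29531 Ca and 0.29531 O.
33.49 wt% Al2O3 ÷ 101.961 g/mol = 0.32846 mol, giving 0.65692 Al and 0.98538 O.
48.09 wt% SiO2 ÷ 60.083 g/mol = 0.80039 mol, giving 0.80039 Si and 1.60078 O.
Oxygen sums to 2.91422; scaling by 8/2.91422 = 2.74516 puts the formula on 8 O.
Al: 0.65692 × 2.74516 = 1.803 atoms per formula unit.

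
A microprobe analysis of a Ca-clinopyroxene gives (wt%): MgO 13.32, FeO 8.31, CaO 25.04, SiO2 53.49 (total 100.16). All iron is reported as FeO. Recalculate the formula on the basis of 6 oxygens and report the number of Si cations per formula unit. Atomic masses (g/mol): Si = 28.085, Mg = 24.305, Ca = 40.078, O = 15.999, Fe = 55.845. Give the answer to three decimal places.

MgO: 13.32/40.304 = 0.33049 mol → 0.33049 mol Mg, 0.33049 mol O.
FeO: 8.31/71.844 = 0.11567 mol → 0.11567 mol Fe, 0.11567 mol O.
CaO: 25.04/56.077 = 0.44653 mol → 0.44653 mol Ca, 0.44653 mol O.
SiO2: 53.49/60.083 = 0.89027 mol → 0.89027 mol Si, 1.78054 mol O.
Total oxygen = 2.67323 mol. Normalization factor = 6/2.67323 = 2.24448.
Si per 6 O = 0.89027 × 2.24448 = 1.998.

1.998 Si apfu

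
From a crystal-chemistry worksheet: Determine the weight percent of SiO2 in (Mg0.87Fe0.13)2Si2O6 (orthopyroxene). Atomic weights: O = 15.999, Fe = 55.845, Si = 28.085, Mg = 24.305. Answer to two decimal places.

Formula mass = 208.974 g/mol.
2 Si → 2.0000 mol SiO2 per formula unit; M(SiO2) = 60.083, so SiO2 mass = 120.166 g.
120.166/208.974 × 100 = 57.50 wt%.

57.50 wt%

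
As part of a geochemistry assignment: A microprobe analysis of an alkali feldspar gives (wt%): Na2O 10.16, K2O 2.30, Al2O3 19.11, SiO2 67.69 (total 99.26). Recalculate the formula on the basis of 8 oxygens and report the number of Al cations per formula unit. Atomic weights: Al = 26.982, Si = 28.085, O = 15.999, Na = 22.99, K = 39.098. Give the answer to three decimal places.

0.998 Al apfu

Na2O (M=61.979): mol = 0.16393; Na = 0.32786, O = 0.16393.
K2O (M=94.195): mol = 0.02442; K = 0.04884, O = 0.02442.
Al2O3 (M=101.961): mol = 0.18742; Al = 0.37484, O = 0.56226.
SiO2 (M=60.083): mol = 1.12661; Si = 1.12661, O = 2.25322.
ΣO = 3.00383; factor = 8/ΣO = 2.66327.
Al apfu = 0.37484 × 2.66327 = 0.998.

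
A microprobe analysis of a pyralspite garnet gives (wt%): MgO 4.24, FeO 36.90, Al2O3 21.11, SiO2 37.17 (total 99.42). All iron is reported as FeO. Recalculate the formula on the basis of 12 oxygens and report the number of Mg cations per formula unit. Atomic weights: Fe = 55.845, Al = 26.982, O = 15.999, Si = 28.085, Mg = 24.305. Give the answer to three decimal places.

MgO (M=40.304): mol = 0.10520; Mg = 0.10520, O = 0.10520.
FeO (M=71.844): mol = 0.51361; Fe = 0.51361, O = 0.51361.
Al2O3 (M=101.961): mol = 0.20704; Al = 0.41408, O = 0.62112.
SiO2 (M=60.083): mol = 0.61864; Si = 0.61864, O = 1.23728.
ΣO = 2.47721; factor = 12/ΣO = 4.84416.
Mg apfu = 0.10520 × 4.84416 = 0.510.

0.510 Mg apfu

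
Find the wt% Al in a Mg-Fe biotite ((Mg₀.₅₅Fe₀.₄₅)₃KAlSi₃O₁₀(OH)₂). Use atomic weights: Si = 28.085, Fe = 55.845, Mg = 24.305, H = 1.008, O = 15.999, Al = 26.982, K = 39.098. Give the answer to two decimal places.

5.87 wt%

M((Mg₀.₅₅Fe₀.₄₅)₃KAlSi₃O₁₀(OH)₂) = 459.833 g/mol.
Al contributes 1 × 26.982 = 26.982 g per mole.
26.982/459.833 = 0.0587 → 5.87%.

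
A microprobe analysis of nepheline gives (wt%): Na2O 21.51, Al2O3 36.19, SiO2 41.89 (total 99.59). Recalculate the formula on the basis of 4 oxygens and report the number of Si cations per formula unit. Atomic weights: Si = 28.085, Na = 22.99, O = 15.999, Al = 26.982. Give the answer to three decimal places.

0.994 Si apfu

Na2O: 21.51/61.979 = 0.34705 mol → 0.69410 mol Na, 0.34705 mol O.
Al2O3: 36.19/101.961 = 0.35494 mol → 0.70988 mol Al, 1.06482 mol O.
SiO2: 41.89/60.083 = 0.69720 mol → 0.69720 mol Si, 1.39440 mol O.
Total oxygen = 2.80627 mol. Normalization factor = 4/2.80627 = 1.42538.
Si per 4 O = 0.69720 × 1.42538 = 0.994.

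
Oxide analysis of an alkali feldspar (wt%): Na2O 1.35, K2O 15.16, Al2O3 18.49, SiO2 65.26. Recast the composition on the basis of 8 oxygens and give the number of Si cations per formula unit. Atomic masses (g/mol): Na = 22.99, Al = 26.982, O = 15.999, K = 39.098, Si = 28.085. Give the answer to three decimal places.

Na2O: 1.35/61.979 = 0.02178 mol → 0.04356 mol Na, 0.02178 mol O.
K2O: 15.16/94.195 = 0.16094 mol → 0.32188 mol K, 0.16094 mol O.
Al2O3: 18.49/101.961 = 0.18134 mol → 0.36268 mol Al, 0.54402 mol O.
SiO2: 65.26/60.083 = 1.08616 mol → 1.08616 mol Si, 2.17232 mol O.
Total oxygen = 2.89906 mol. Normalization factor = 8/2.89906 = 2.75952.
Si per 8 O = 1.08616 × 2.75952 = 2.997.

2.997 Si apfu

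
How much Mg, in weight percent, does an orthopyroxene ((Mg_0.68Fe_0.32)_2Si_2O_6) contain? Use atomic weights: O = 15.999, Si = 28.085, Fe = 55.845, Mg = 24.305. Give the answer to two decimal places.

14.96 weight percent

Molar mass of (Mg_0.68Fe_0.32)_2Si_2O_6: 1.36×24.305 + 0.64×55.845 + 2×28.085 + 6×15.999 = 220.960 g/mol.
Mass of Mg per formula unit: 1.36 × 24.305 = 33.055 g.
Weight fraction Mg = 33.055 / 220.960 = 0.1496.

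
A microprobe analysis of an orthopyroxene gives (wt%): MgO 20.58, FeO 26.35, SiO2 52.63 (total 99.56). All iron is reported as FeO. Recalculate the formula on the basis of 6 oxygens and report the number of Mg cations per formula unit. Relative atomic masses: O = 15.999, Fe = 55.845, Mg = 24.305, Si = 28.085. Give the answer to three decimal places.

MgO: 20.58/40.304 = 0.51062 mol → 0.51062 mol Mg, 0.51062 mol O.
FeO: 26.35/71.844 = 0.36677 mol → 0.36677 mol Fe, 0.36677 mol O.
SiO2: 52.63/60.083 = 0.87595 mol → 0.87595 mol Si, 1.75190 mol O.
Total oxygen = 2.62929 mol. Normalization factor = 6/2.62929 = 2.28198.
Mg per 6 O = 0.51062 × 2.28198 = 1.165.

1.165 Mg apfu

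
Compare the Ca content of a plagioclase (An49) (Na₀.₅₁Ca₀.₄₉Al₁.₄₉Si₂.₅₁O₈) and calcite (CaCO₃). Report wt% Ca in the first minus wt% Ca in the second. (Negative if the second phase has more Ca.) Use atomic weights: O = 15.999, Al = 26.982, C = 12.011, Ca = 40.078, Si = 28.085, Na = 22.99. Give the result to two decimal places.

First mineral: 19.638 g Ca in 270.052 g formula = 7.27 wt% Ca.
Second mineral: 40.078 g Ca in 100.086 g formula = 40.04 wt% Ca.
7.27% − 40.04% gives a difference of -32.77 percentage points.

-32.77 percentage points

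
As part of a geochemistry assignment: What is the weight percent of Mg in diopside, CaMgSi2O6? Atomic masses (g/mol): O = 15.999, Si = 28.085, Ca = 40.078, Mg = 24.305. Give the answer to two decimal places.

11.22 weight percent

M(CaMgSi2O6) = 216.547 g/mol.
Mg contributes 1 × 24.305 = 24.305 g per mole.
24.305/216.547 = 0.1122 → 11.22%.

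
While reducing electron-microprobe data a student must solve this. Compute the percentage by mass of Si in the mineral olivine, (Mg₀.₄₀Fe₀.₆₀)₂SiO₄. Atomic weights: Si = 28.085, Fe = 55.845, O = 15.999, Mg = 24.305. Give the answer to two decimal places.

15.73 mass %

Formula mass = 0.80·24.305 + 1.20·55.845 + 1·28.085 + 4·15.999 = 178.539 g/mol, of which 28.085 g is Si.
So Si makes up 28.085/178.539 = 0.1573 of the mass, i.e. 15.73%.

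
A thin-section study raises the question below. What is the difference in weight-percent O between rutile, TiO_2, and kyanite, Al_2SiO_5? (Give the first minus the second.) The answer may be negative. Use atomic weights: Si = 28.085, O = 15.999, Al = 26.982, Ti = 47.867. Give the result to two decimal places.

-9.30 percentage points

First mineral: 31.998 g O in 79.865 g formula = 40.07 wt% O.
Second mineral: 79.995 g O in 162.044 g formula = 49.37 wt% O.
40.07% − 49.37% gives a difference of -9.30 percentage points.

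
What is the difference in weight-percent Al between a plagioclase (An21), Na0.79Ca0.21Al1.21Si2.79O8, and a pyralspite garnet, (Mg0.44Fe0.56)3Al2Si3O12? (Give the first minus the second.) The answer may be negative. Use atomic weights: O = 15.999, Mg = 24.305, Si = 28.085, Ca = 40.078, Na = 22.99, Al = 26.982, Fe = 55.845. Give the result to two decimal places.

M(Na0.79Ca0.21Al1.21Si2.79O8) = 265.576 g/mol, so wt% Al = 32.648/265.576 × 100 = 12.29%.
M((Mg0.44Fe0.56)3Al2Si3O12) = 456.109 g/mol, so wt% Al = 53.964/456.109 × 100 = 11.83%.
12.29 − 11.83 = 0.46 pp.

0.46 percentage points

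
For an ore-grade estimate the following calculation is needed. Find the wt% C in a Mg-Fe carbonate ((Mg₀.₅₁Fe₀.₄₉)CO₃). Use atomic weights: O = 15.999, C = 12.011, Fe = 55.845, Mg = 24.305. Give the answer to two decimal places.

Molar mass of (Mg₀.₅₁Fe₀.₄₉)CO₃: 0.51*24.305 + 0.49*55.845 + 1*12.011 + 3*15.999 = 99.768 g/mol.
Mass of C per formula unit: 1 × 12.011 = 12.011 g.
Weight fraction C = 12.011 / 99.768 = 0.1204.

12.04 mass %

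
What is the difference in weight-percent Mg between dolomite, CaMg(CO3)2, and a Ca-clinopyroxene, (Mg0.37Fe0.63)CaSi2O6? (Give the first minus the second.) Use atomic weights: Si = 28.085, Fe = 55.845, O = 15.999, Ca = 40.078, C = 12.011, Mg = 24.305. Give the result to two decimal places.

9.38 percentage points

Mg in CaMg(CO3)2: molar mass 184.399 g/mol; 1×24.305 = 24.305 g → 13.18 wt%.
Mg in (Mg0.37Fe0.63)CaSi2O6: molar mass 236.417 g/mol; 0.37×24.305 = 8.993 g → 3.80 wt%.
Difference = 13.18 − 3.80 = 9.38 percentage points.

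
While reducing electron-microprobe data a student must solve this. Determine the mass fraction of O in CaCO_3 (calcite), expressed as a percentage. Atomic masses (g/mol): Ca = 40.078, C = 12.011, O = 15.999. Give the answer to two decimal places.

M(CaCO_3) = 100.086 g/mol.
O contributes 3 × 15.999 = 47.997 g per mole.
47.997/100.086 = 0.4796 → 47.96%.

47.96 wt%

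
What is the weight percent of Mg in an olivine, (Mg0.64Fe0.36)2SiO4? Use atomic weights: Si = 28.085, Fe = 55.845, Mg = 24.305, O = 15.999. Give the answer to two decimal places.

M((Mg0.64Fe0.36)2SiO4) = 163.400 g/mol.
Mg contributes 1.28 × 24.305 = 31.110 g per mole.
31.110/163.400 = 0.1904 → 19.04%.

19.04 wt%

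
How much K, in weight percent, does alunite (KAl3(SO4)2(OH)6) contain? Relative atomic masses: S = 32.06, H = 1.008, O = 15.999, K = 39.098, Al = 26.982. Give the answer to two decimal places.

Formula mass = 1×39.098 + 3×26.982 + 2×32.06 + 14×15.999 + 6×1.008 = 414.198 g/mol, of which 39.098 g is K.
So K makes up 39.098/414.198 = 0.0944 of the mass, i.e. 9.44%.

9.44 weight percent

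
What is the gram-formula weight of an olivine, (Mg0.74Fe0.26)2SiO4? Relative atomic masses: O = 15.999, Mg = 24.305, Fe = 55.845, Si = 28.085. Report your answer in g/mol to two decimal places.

157.09 g/mol

M = 1.48*24.305 + 0.52*55.845 + 1*28.085 + 4*15.999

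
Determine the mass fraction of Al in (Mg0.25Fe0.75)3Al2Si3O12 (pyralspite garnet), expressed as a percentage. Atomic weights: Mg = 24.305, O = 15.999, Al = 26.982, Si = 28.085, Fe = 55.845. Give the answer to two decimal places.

Molar mass of (Mg0.25Fe0.75)3Al2Si3O12: 0.75×24.305 + 2.25×55.845 + 2×26.982 + 3×28.085 + 12×15.999 = 474.087 g/mol.
Mass of Al per formula unit: 2 × 26.982 = 53.964 g.
Weight fraction Al = 53.964 / 474.087 = 0.1138.

11.38 wt%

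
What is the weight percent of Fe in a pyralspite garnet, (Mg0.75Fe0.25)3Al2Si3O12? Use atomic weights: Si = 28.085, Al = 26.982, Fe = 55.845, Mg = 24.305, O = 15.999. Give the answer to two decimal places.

9.81 mass %

Formula mass = 2.25×24.305 + 0.75×55.845 + 2×26.982 + 3×28.085 + 12×15.999 = 426.777 g/mol, of which 41.884 g is Fe.
So Fe makes up 41.884/426.777 = 0.0981 of the mass, i.e. 9.81%.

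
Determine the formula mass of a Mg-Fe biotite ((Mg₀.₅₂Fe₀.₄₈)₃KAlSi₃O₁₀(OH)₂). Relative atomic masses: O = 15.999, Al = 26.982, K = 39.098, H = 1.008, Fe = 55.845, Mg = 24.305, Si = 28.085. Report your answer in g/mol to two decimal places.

The formula mass is the sum 1.56·24.305 + 1.44·55.845 + 1·39.098 + 1·26.982 + 3·28.085 + 12·15.999 + 2·1.008.

462.67 g/mol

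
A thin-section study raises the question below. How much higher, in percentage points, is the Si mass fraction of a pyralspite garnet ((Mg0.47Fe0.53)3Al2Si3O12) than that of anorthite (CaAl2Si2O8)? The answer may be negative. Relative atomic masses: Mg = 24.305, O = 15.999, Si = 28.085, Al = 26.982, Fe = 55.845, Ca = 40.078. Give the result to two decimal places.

First mineral: 84.255 g Si in 453.271 g formula = 18.59 wt% Si.
Second mineral: 56.170 g Si in 278.204 g formula = 20.19 wt% Si.
18.59% − 20.19% gives a difference of -1.60 percentage points.

-1.60 percentage points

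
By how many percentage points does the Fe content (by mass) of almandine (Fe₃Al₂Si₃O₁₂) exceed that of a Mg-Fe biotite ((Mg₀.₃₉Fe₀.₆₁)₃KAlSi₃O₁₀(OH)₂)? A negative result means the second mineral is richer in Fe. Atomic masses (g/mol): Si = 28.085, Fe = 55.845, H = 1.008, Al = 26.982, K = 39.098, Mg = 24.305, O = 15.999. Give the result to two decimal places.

First mineral: 167.535 g Fe in 497.742 g formula = 33.66 wt% Fe.
Second mineral: 102.196 g Fe in 474.972 g formula = 21.52 wt% Fe.
33.66% − 21.52% gives a difference of 12.14 percentage points.

12.14 percentage points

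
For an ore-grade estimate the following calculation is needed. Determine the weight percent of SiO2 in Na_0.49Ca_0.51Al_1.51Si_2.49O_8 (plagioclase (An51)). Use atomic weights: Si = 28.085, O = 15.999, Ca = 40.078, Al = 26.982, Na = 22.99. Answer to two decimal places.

55.33 wt%

Molar mass of Na_0.49Ca_0.51Al_1.51Si_2.49O_8 = 0.49·22.99 + 0.51·40.078 + 1.51·26.982 + 2.49·28.085 + 8·15.999 = 270.371 g/mol.
Each formula unit contains 2.49 Si, equivalent to 2.49/1 = 2.4900 mol SiO2.
M(SiO2) = 1×28.085 + 2×15.999 = 60.083 g/mol.
Mass of SiO2 per formula unit = 2.4900 × 60.083 = 149.607 g.
SiO2 wt% = 149.607 / 270.371 × 100 = 55.33%.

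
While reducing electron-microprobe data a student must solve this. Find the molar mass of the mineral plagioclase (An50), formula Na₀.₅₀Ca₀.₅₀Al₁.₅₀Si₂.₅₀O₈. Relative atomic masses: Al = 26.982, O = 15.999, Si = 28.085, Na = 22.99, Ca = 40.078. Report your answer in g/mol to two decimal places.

Na: 0.50 × 22.99 = 11.4950
Ca: 0.50 × 40.078 = 20.0390
Al: 1.50 × 26.982 = 40.4730
Si: 2.50 × 28.085 = 70.2125
O: 8 × 15.999 = 127.9920
Summing the contributions gives the formula mass.

270.21 g/mol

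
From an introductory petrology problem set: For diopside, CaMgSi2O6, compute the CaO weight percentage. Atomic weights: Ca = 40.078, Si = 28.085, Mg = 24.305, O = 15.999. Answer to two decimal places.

Molar mass of CaMgSi2O6 = 1·40.078 + 1·24.305 + 2·28.085 + 6·15.999 = 216.547 g/mol.
Each formula unit contains 1 Ca, equivalent to 1/1 = 1.0000 mol CaO.
M(CaO) = 1×40.078 + 1×15.999 = 56.077 g/mol.
Mass of CaO per formula unit = 1.0000 × 56.077 = 56.077 g.
CaO wt% = 56.077 / 216.547 × 100 = 25.90%.

25.90 wt%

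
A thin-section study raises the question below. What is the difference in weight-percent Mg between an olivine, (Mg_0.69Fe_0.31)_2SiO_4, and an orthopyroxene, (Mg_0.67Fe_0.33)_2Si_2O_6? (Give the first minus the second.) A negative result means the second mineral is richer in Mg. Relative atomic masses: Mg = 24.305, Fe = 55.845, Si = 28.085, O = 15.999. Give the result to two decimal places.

First mineral: 33.541 g Mg in 160.246 g formula = 20.93 wt% Mg.
Second mineral: 32.569 g Mg in 221.590 g formula = 14.70 wt% Mg.
20.93% − 14.70% gives a difference of 6.23 percentage points.

6.23 percentage points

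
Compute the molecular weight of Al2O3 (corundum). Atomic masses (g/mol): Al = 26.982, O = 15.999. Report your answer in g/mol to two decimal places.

Al: 2 × 26.982 = 53.9640
O: 3 × 15.999 = 47.9970
Summing the contributions gives the formula mass.

101.96 g/mol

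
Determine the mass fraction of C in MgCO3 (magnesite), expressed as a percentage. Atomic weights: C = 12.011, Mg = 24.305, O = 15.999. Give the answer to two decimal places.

Molar mass of MgCO3: 1*24.305 + 1*12.011 + 3*15.999 = 84.313 g/mol.
Mass of C per formula unit: 1 × 12.011 = 12.011 g.
Weight fraction C = 12.011 / 84.313 = 0.1425.

14.25 weight percent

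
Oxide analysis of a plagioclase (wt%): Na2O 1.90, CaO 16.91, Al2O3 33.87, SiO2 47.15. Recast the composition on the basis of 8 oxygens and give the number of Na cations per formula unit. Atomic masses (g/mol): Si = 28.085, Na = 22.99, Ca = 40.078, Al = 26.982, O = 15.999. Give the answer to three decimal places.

0.169 Na apfu

Na2O: 1.90/61.979 = 0.03066 mol → 0.06132 mol Na, 0.03066 mol O.
CaO: 16.91/56.077 = 0.30155 mol → 0.30155 mol Ca, 0.30155 mol O.
Al2O3: 33.87/101.961 = 0.33219 mol → 0.66438 mol Al, 0.99657 mol O.
SiO2: 47.15/60.083 = 0.78475 mol → 0.78475 mol Si, 1.56950 mol O.
Total oxygen = 2.89828 mol. Normalization factor = 8/2.89828 = 2.76026.
Na per 8 O = 0.06132 × 2.76026 = 0.169.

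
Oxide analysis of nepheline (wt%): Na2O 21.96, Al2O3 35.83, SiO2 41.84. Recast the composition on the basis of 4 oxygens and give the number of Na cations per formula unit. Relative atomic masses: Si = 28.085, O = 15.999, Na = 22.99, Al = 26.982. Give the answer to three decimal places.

1.012 Na apfu

Na2O: 21.96/61.979 = 0.35431 mol → 0.70862 mol Na, 0.35431 mol O.
Al2O3: 35.83/101.961 = 0.35141 mol → 0.70282 mol Al, 1.05423 mol O.
SiO2: 41.84/60.083 = 0.69637 mol → 0.69637 mol Si, 1.39274 mol O.
Total oxygen = 2.80128 mol. Normalization factor = 4/2.80128 = 1.42792.
Na per 4 O = 0.70862 × 1.42792 = 1.012.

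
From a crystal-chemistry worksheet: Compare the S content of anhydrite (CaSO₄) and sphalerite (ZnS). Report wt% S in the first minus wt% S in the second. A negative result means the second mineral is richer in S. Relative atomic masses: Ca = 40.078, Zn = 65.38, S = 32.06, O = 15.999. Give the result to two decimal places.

M(CaSO₄) = 136.134 g/mol, so wt% S = 32.060/136.134 × 100 = 23.55%.
M(ZnS) = 97.440 g/mol, so wt% S = 32.060/97.440 × 100 = 32.90%.
23.55 − 32.90 = -9.35 pp.

-9.35 percentage points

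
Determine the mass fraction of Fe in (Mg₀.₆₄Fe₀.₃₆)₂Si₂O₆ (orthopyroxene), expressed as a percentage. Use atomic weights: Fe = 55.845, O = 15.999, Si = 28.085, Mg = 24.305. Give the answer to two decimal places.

17.99 wt%

Molar mass of (Mg₀.₆₄Fe₀.₃₆)₂Si₂O₆: 1.28×24.305 + 0.72×55.845 + 2×28.085 + 6×15.999 = 223.483 g/mol.
Mass of Fe per formula unit: 0.72 × 55.845 = 40.208 g.
Weight fraction Fe = 40.208 / 223.483 = 0.1799.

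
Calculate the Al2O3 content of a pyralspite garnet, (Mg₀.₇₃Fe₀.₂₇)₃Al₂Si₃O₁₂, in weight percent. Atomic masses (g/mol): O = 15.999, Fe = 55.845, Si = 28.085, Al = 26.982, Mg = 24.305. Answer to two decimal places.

23.79 wt%

Molar mass of (Mg₀.₇₃Fe₀.₂₇)₃Al₂Si₃O₁₂ = 2.19*24.305 + 0.81*55.845 + 2*26.982 + 3*28.085 + 12*15.999 = 428.669 g/mol.
Each formula unit contains 2 Al, equivalent to 2/2 = 1.0000 mol Al2O3.
M(Al2O3) = 2×26.982 + 3×15.999 = 101.961 g/mol.
Mass of Al2O3 per formula unit = 1.0000 × 101.961 = 101.961 g.
Al2O3 wt% = 101.961 / 428.669 × 100 = 23.79%.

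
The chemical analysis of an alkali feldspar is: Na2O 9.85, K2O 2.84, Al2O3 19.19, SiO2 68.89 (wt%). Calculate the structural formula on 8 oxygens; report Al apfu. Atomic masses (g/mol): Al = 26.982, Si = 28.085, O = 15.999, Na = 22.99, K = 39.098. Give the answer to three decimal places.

Na2O (M=61.979): mol = 0.15892; Na = 0.31784, O = 0.15892.
K2O (M=94.195): mol = 0.03015; K = 0.06030, O = 0.03015.
Al2O3 (M=101.961): mol = 0.18821; Al = 0.37642, O = 0.56463.
SiO2 (M=60.083): mol = 1.14658; Si = 1.14658, O = 2.29316.
ΣO = 3.04686; factor = 8/ΣO = 2.62565.
Al apfu = 0.37642 × 2.62565 = 0.988.

0.988 Al apfu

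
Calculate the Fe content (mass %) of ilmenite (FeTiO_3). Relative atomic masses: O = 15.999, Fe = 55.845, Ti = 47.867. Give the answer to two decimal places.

Molar mass of FeTiO_3: 1·55.845 + 1·47.867 + 3·15.999 = 151.709 g/mol.
Mass of Fe per formula unit: 1 × 55.845 = 55.845 g.
Weight fraction Fe = 55.845 / 151.709 = 0.3681.

36.81 mass %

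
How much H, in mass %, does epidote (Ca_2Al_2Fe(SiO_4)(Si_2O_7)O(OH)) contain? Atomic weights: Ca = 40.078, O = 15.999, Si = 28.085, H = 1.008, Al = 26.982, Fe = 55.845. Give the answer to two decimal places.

0.21 mass %

M(Ca_2Al_2Fe(SiO_4)(Si_2O_7)O(OH)) = 483.215 g/mol.
H contributes 1 × 1.008 = 1.008 g per mole.
1.008/483.215 = 0.0021 → 0.21%.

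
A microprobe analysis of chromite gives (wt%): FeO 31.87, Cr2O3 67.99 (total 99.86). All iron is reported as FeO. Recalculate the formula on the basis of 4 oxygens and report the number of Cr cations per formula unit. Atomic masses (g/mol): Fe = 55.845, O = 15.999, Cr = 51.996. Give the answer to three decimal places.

FeO: 31.87/71.844 = 0.44360 mol → 0.44360 mol Fe, 0.44360 mol O.
Cr2O3: 67.99/151.989 = 0.44734 mol → 0.89468 mol Cr, 1.34202 mol O.
Total oxygen = 1.78562 mol. Normalization factor = 4/1.78562 = 2.24012.
Cr per 4 O = 0.89468 × 2.24012 = 2.004.

2.004 Cr apfu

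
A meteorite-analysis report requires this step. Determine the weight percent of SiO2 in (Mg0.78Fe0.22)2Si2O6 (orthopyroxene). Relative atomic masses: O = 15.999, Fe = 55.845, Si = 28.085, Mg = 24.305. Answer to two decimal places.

55.98 wt%

Formula mass = 214.652 g/mol.
2 Si → 2.0000 mol SiO2 per formula unit; M(SiO2) = 60.083, so SiO2 mass = 120.166 g.
120.166/214.652 × 100 = 55.98 wt%.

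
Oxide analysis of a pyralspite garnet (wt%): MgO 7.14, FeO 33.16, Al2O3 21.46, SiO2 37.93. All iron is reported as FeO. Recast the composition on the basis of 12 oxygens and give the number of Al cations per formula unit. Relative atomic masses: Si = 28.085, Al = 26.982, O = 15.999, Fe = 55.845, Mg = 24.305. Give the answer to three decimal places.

MgO (M=40.304): mol = 0.17715; Mg = 0.17715, O = 0.17715.
FeO (M=71.844): mol = 0.46156; Fe = 0.46156, O = 0.46156.
Al2O3 (M=101.961): mol = 0.21047; Al = 0.42094, O = 0.63141.
SiO2 (M=60.083): mol = 0.63129; Si = 0.63129, O = 1.26258.
ΣO = 2.53270; factor = 12/ΣO = 4.73803.
Al apfu = 0.42094 × 4.73803 = 1.994.

1.994 Al apfu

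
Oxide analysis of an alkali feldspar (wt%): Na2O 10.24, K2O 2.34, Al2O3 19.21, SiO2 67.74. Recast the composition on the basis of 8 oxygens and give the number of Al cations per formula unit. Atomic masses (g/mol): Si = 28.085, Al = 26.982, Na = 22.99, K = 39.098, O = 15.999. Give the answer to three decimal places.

Na2O (M=61.979): mol = 0.16522; Na = 0.33044, O = 0.16522.
K2O (M=94.195): mol = 0.02484; K = 0.04968, O = 0.02484.
Al2O3 (M=101.961): mol = 0.18841; Al = 0.37682, O = 0.56523.
SiO2 (M=60.083): mol = 1.12744; Si = 1.12744, O = 2.25488.
ΣO = 3.01017; factor = 8/ΣO = 2.65766.
Al apfu = 0.37682 × 2.65766 = 1.001.

1.001 Al apfu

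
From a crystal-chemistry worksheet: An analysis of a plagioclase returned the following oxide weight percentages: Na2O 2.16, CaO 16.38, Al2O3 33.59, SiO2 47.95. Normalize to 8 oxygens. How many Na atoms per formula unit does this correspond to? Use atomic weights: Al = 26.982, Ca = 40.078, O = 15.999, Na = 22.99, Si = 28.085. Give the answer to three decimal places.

Na2O: 2.16/61.979 = 0.03485 mol → 0.06970 mol Na, 0.03485 mol O.
CaO: 16.38/56.077 = 0.29210 mol → 0.29210 mol Ca, 0.29210 mol O.
Al2O3: 33.59/101.961 = 0.32944 mol → 0.65888 mol Al, 0.98832 mol O.
SiO2: 47.95/60.083 = 0.79806 mol → 0.79806 mol Si, 1.59612 mol O.
Total oxygen = 2.91139 mol. Normalization factor = 8/2.91139 = 2.74783.
Na per 8 O = 0.06970 × 2.74783 = 0.192.

0.192 Na apfu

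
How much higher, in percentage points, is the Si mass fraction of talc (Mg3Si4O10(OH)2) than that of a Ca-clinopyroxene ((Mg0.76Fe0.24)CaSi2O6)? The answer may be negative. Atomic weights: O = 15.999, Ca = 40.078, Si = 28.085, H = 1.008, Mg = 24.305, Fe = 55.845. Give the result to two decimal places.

4.56 percentage points

Si in Mg3Si4O10(OH)2: molar mass 379.259 g/mol; 4×28.085 = 112.340 g → 29.62 wt%.
Si in (Mg0.76Fe0.24)CaSi2O6: molar mass 224.117 g/mol; 2×28.085 = 56.170 g → 25.06 wt%.
Difference = 29.62 − 25.06 = 4.56 percentage points.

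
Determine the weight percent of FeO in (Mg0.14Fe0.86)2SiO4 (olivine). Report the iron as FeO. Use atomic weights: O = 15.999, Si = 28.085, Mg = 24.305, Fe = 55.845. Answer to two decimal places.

Formula mass = 194.940 g/mol.
1.72 Fe → 1.7200 mol FeO per formula unit; M(FeO) = 71.844, so FeO mass = 123.572 g.
123.572/194.940 × 100 = 63.39 wt%.

63.39 wt%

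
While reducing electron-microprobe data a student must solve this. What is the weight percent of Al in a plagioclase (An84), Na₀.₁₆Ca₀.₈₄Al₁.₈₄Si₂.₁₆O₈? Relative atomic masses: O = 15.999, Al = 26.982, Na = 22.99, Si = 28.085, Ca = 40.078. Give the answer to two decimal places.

18.01 weight percent

Molar mass of Na₀.₁₆Ca₀.₈₄Al₁.₈₄Si₂.₁₆O₈: 0.16·22.99 + 0.84·40.078 + 1.84·26.982 + 2.16·28.085 + 8·15.999 = 275.646 g/mol.
Mass of Al per formula unit: 1.84 × 26.982 = 49.647 g.
Weight fraction Al = 49.647 / 275.646 = 0.1801.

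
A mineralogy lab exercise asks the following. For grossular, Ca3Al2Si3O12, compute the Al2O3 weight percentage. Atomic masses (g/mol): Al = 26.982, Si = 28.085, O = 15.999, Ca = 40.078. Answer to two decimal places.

22.64 wt%

Formula mass = 450.441 g/mol.
2 Al → 1.0000 mol Al2O3 per formula unit; M(Al2O3) = 101.961, so Al2O3 mass = 101.961 g.
101.961/450.441 × 100 = 22.64 wt%.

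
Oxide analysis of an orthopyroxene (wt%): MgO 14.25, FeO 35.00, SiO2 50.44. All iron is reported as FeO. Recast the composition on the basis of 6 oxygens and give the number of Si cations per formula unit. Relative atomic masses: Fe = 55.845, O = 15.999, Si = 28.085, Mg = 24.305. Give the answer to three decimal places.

1.999 Si apfu

14.25 wt% MgO ÷ 40.304 g/mol = 0.35356 mol, giving 0.35356 Mg and 0.35356 O.
35.00 wt% FeO ÷ 71.844 g/mol = 0.48717 mol, giving 0.48717 Fe and 0.48717 O.
50.44 wt% SiO2 ÷ 60.083 g/mol = 0.83951 mol, giving 0.83951 Si and 1.67902 O.
Oxygen sums to 2.51975; scaling by 6/2.51975 = 2.38119 puts the formula on 6 O.
Si: 0.83951 × 2.38119 = 1.999 atoms per formula unit.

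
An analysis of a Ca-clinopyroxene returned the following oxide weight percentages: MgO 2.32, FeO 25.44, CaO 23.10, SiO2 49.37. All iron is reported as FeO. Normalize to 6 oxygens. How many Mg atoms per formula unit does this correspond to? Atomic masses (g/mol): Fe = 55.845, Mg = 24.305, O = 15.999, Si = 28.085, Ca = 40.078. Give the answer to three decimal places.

0.140 Mg apfu

MgO: 2.32/40.304 = 0.05756 mol → 0.05756 mol Mg, 0.05756 mol O.
FeO: 25.44/71.844 = 0.35410 mol → 0.35410 mol Fe, 0.35410 mol O.
CaO: 23.10/56.077 = 0.41193 mol → 0.41193 mol Ca, 0.41193 mol O.
SiO2: 49.37/60.083 = 0.82170 mol → 0.82170 mol Si, 1.64340 mol O.
Total oxygen = 2.46699 mol. Normalization factor = 6/2.46699 = 2.43211.
Mg per 6 O = 0.05756 × 2.43211 = 0.140.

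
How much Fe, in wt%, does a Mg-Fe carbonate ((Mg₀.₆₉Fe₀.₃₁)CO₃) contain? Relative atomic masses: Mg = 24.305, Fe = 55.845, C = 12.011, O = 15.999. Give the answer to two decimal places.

18.40 wt%

Molar mass of (Mg₀.₆₉Fe₀.₃₁)CO₃: 0.69·24.305 + 0.31·55.845 + 1·12.011 + 3·15.999 = 94.090 g/mol.
Mass of Fe per formula unit: 0.31 × 55.845 = 17.312 g.
Weight fraction Fe = 17.312 / 94.090 = 0.1840.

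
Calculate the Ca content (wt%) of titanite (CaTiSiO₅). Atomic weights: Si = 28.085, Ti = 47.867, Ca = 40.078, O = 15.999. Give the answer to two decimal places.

20.45 wt%

M(CaTiSiO₅) = 196.025 g/mol.
Ca contributes 1 × 40.078 = 40.078 g per mole.
40.078/196.025 = 0.2045 → 20.45%.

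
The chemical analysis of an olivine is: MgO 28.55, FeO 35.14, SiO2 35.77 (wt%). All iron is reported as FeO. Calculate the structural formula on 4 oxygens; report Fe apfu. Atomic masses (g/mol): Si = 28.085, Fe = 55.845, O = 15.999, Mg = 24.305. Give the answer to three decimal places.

0.819 Fe apfu

28.55 wt% MgO ÷ 40.304 g/mol = 0.70837 mol, giving 0.70837 Mg and 0.70837 O.
35.14 wt% FeO ÷ 71.844 g/mol = 0.48912 mol, giving 0.48912 Fe and 0.48912 O.
35.77 wt% SiO2 ÷ 60.083 g/mol = 0.59534 mol, giving 0.59534 Si and 1.19068 O.
Oxygen sums to 2.38817; scaling by 4/2.38817 = 1.67492 puts the formula on 4 O.
Fe: 0.48912 × 1.67492 = 0.819 atoms per formula unit.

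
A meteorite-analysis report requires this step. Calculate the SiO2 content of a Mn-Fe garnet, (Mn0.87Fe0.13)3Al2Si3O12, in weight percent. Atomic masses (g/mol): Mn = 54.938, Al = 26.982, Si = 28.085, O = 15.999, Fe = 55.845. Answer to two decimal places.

Formula mass = 495.375 g/mol.
3 Si → 3.0000 mol SiO2 per formula unit; M(SiO2) = 60.083, so SiO2 mass = 180.249 g.
180.249/495.375 × 100 = 36.39 wt%.

36.39 wt%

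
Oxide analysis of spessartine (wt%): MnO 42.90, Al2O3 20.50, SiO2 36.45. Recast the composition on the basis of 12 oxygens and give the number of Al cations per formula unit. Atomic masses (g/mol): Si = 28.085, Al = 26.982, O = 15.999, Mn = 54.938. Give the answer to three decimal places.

42.90 wt% MnO ÷ 70.937 g/mol = 0.60476 mol, giving 0.60476 Mn and 0.60476 O.
20.50 wt% Al2O3 ÷ 101.961 g/mol = 0.20106 mol, giving 0.40212 Al and 0.60318 O.
36.45 wt% SiO2 ÷ 60.083 g/mol = 0.60666 mol, giving 0.60666 Si and 1.21332 O.
Oxygen sums to 2.42126; scaling by 12/2.42126 = 4.95610 puts the formula on 12 O.
Al: 0.40212 × 4.95610 = 1.993 atoms per formula unit.

1.993 Al apfu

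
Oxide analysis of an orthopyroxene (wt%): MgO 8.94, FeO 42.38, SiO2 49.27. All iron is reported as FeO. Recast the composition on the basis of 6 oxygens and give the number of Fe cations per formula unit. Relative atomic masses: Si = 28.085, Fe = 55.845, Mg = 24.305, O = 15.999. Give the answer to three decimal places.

1.444 Fe apfu

MgO (M=40.304): mol = 0.22181; Mg = 0.22181, O = 0.22181.
FeO (M=71.844): mol = 0.58989; Fe = 0.58989, O = 0.58989.
SiO2 (M=60.083): mol = 0.82003; Si = 0.82003, O = 1.64006.
ΣO = 2.45176; factor = 6/ΣO = 2.44722.
Fe apfu = 0.58989 × 2.44722 = 1.444.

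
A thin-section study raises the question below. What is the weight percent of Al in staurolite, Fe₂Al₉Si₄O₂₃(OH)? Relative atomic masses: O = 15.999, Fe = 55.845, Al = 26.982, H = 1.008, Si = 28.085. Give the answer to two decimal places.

Molar mass of Fe₂Al₉Si₄O₂₃(OH): 2×55.845 + 9×26.982 + 4×28.085 + 24×15.999 + 1×1.008 = 851.852 g/mol.
Mass of Al per formula unit: 9 × 26.982 = 242.838 g.
Weight fraction Al = 242.838 / 851.852 = 0.2851.

28.51 mass %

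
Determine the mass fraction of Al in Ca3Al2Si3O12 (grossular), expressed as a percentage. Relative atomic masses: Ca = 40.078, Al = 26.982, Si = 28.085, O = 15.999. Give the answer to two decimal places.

11.98 weight percent

Formula mass = 3·40.078 + 2·26.982 + 3·28.085 + 12·15.999 = 450.441 g/mol, of which 53.964 g is Al.
So Al makes up 53.964/450.441 = 0.1198 of the mass, i.e. 11.98%.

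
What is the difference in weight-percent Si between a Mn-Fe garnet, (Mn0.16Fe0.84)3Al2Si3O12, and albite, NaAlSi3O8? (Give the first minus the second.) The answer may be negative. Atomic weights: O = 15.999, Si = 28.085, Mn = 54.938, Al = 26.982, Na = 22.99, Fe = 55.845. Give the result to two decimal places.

-15.19 percentage points

First mineral: 84.255 g Si in 497.307 g formula = 16.94 wt% Si.
Second mineral: 84.255 g Si in 262.219 g formula = 32.13 wt% Si.
16.94% − 32.13% gives a difference of -15.19 percentage points.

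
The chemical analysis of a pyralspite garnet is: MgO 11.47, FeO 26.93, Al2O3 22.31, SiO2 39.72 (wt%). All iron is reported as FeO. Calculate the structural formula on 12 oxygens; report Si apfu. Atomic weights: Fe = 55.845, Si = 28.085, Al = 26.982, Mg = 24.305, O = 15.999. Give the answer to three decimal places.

MgO: 11.47/40.304 = 0.28459 mol → 0.28459 mol Mg, 0.28459 mol O.
FeO: 26.93/71.844 = 0.37484 mol → 0.37484 mol Fe, 0.37484 mol O.
Al2O3: 22.31/101.961 = 0.21881 mol → 0.43762 mol Al, 0.65643 mol O.
SiO2: 39.72/60.083 = 0.66109 mol → 0.66109 mol Si, 1.32218 mol O.
Total oxygen = 2.63804 mol. Normalization factor = 12/2.63804 = 4.54883.
Si per 12 O = 0.66109 × 4.54883 = 3.007.

3.007 Si apfu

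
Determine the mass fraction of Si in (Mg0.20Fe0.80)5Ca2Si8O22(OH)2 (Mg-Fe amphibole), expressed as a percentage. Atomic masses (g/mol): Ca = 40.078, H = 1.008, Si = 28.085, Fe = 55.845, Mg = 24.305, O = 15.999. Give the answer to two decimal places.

Molar mass of (Mg0.20Fe0.80)5Ca2Si8O22(OH)2: 1*24.305 + 4*55.845 + 2*40.078 + 8*28.085 + 24*15.999 + 2*1.008 = 938.513 g/mol.
Mass of Si per formula unit: 8 × 28.085 = 224.680 g.
Weight fraction Si = 224.680 / 938.513 = 0.2394.

23.94 mass %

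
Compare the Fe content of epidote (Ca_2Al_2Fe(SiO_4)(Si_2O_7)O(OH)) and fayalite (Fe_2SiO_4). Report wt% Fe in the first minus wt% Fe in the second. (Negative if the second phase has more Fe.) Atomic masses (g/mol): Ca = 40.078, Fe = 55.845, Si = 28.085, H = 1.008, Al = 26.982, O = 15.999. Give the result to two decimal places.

-43.25 percentage points

M(Ca_2Al_2Fe(SiO_4)(Si_2O_7)O(OH)) = 483.215 g/mol, so wt% Fe = 55.845/483.215 × 100 = 11.56%.
M(Fe_2SiO_4) = 203.771 g/mol, so wt% Fe = 111.690/203.771 × 100 = 54.81%.
11.56 − 54.81 = -43.25 pp.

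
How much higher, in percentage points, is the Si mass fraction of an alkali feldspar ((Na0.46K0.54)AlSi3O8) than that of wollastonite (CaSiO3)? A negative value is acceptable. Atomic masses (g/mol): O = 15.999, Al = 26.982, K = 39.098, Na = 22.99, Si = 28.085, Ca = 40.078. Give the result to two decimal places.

6.92 percentage points

First mineral: 84.255 g Si in 270.917 g formula = 31.10 wt% Si.
Second mineral: 28.085 g Si in 116.160 g formula = 24.18 wt% Si.
31.10% − 24.18% gives a difference of 6.92 percentage points.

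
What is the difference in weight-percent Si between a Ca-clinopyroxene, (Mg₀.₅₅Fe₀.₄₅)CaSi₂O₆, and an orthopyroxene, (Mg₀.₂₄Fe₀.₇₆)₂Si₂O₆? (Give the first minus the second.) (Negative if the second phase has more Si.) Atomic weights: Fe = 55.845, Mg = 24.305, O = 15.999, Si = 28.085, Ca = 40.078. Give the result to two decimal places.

1.76 percentage points

M((Mg₀.₅₅Fe₀.₄₅)CaSi₂O₆) = 230.740 g/mol, so wt% Si = 56.170/230.740 × 100 = 24.34%.
M((Mg₀.₂₄Fe₀.₇₆)₂Si₂O₆) = 248.715 g/mol, so wt% Si = 56.170/248.715 × 100 = 22.58%.
24.34 − 22.58 = 1.76 pp.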